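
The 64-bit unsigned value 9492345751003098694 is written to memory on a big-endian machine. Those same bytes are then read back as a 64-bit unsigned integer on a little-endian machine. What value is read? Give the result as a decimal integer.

9492345751003098694 in 64-bit hexadecimal is 0x83BB962AFDBA6E46.
Stored big-endian, the bytes at ascending addresses are 83 BB 96 2A FD BA 6E 46.
Read back as little-endian, the first byte is least significant, giving 0x466EBAFD2A96BB83.
0x466EBAFD2A96BB83 = 5075199426597141379.

5075199426597141379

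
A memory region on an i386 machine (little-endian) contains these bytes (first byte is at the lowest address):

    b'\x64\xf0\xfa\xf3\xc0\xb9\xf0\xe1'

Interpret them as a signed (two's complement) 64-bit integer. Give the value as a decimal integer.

In little-endian order the low byte comes first in memory.
Reassemble most-significant byte first: E1 F0 B9 C0 F3 FA F0 64 → 0xE1F0B9C0F3FAF064.
Top bit is set, so as a signed 64-bit value this is 0xE1F0B9C0F3FAF064 − 2^64 = -2166027182387040156.

-2166027182387040156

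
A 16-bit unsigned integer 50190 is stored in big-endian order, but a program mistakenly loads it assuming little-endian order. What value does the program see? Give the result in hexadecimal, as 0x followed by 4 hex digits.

0x0EC4

50190 in 16-bit hexadecimal is 0xC40E.
Stored big-endian, the bytes at ascending addresses are C4 0E.
Read back as little-endian, the first byte is least significant, giving 0x0EC4.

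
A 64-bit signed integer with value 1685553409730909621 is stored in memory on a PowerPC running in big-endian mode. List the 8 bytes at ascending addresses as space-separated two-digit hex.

1685553409730909621 in hexadecimal, padded to 64 bits, is 0x176449E54CF595B5.
Split into bytes (most-significant first): 17 64 49 E5 4C F5 95 B5.
In big-endian order the high byte comes first in memory.
So the memory order matches the most-significant-first order: 17 64 49 E5 4C F5 95 B5.

17 64 49 E5 4C F5 95 B5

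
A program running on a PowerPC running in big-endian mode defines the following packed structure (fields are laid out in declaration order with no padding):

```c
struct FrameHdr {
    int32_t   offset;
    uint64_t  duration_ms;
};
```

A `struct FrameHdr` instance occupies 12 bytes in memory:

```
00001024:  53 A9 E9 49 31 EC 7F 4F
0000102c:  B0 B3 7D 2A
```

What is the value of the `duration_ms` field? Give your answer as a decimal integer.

`duration_ms` follows `offset` (4 bytes), so it starts at byte offset 4 and occupies 8 bytes.
Bytes at offsets 4..11: 31 EC 7F 4F B0 B3 7D 2A.
In big-endian order the high byte comes first in memory.
The bytes are already most-significant first: 0x31EC7F4FB0B37D2A.
0x31EC7F4FB0B37D2A = 3597390182605880618.

3597390182605880618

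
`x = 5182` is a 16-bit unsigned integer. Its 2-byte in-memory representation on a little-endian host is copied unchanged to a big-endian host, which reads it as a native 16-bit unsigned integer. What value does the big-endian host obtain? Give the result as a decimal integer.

15892

5182 in 16-bit hexadecimal is 0x143E.
Stored little-endian, the bytes at ascending addresses are 3E 14.
Read back as big-endian, the last byte is least significant, giving 0x3E14.
0x3E14 = 15892.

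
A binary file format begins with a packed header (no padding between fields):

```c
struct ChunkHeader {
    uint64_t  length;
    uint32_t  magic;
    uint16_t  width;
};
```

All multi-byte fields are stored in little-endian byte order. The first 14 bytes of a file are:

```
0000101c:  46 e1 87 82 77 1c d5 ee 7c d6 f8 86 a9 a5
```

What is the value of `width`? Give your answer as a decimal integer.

42409

`width` follows `length` (8 B), `magic` (4 B), so it starts at offset 8 + 4 = 12 and occupies 2 bytes.
Bytes at offsets 12..13: A9 A5.
Little-endian stores the least-significant byte at the lowest address.
Reassemble most-significant byte first: A5 A9 → 0xA5A9.
0xA5A9 = 42409.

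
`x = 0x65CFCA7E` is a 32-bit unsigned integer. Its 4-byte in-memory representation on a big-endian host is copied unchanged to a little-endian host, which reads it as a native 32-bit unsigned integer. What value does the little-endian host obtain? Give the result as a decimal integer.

Stored big-endian, the bytes at ascending addresses are 65 CF CA 7E.
Read back as little-endian, the first byte is least significant, giving 0x7ECACF65.
0x7ECACF65 = 2127220581.

2127220581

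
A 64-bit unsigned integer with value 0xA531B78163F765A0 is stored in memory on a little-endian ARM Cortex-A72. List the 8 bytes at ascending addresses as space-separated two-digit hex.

A0 65 F7 63 81 B7 31 A5

Split into bytes (most-significant first): A5 31 B7 81 63 F7 65 A0.
Little-endian stores the least-significant byte at the lowest address.
So at ascending addresses the bytes are A0 65 F7 63 81 B7 31 A5.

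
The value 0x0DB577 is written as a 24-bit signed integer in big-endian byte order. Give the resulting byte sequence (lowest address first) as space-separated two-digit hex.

Split into bytes (most-significant first): 0D B5 77.
Big-endian stores the most-significant byte at the lowest address.
So the memory order matches the most-significant-first order: 0D B5 77.

0D B5 77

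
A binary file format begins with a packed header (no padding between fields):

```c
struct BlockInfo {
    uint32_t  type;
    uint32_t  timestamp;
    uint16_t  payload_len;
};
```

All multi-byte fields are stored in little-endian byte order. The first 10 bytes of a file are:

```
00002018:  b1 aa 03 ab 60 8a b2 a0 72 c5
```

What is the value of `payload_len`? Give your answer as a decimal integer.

50546

`payload_len` follows `type` (4 B), `timestamp` (4 B), so it starts at offset 4 + 4 = 8 and occupies 2 bytes.
Bytes at offsets 8..9: 72 C5.
Little-endian stores the least-significant byte at the lowest address.
Reassemble most-significant byte first: C5 72 → 0xC572.
0xC572 = 50546.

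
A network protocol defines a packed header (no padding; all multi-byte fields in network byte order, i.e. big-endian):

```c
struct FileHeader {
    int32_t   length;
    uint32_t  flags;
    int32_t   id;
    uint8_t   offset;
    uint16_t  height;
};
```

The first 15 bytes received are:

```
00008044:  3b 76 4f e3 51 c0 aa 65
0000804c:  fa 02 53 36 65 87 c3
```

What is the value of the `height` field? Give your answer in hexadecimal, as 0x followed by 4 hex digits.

`height` follows `length` (4 B), `flags` (4 B), `id` (4 B), `offset` (1 B), so it starts at offset 4 + 4 + 4 + 1 = 13 and occupies 2 bytes.
Bytes at offsets 13..14: 87 C3.
In big-endian order the high byte comes first in memory.
The bytes are already most-significant first: 0x87C3.

0x87C3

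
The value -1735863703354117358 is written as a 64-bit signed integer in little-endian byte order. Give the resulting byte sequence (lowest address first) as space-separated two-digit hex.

12 73 15 A7 28 F9 E8 E7

Two's complement of -1735863703354117358 in 64 bits: 1735863703354117358 = 0x181706D758EA8CEE; invert → 0xE7E8F928A7157311; add 1 → 0xE7E8F928A7157312.
Split into bytes (most-significant first): E7 E8 F9 28 A7 15 73 12.
Little-endian: lowest address holds the least-significant byte.
So at ascending addresses the bytes are 12 73 15 A7 28 F9 E8 E7.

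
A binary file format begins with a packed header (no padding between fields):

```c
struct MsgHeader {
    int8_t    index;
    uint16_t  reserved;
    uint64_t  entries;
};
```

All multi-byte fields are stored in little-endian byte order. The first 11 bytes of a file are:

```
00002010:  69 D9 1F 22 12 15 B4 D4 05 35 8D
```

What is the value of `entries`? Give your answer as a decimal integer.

`entries` follows `index` (1 B), `reserved` (2 B), so it starts at offset 1 + 2 = 3 and occupies 8 bytes.
Bytes at offsets 3..10: 22 12 15 B4 D4 05 35 8D.
Little-endian: lowest address holds the least-significant byte.
Reassemble most-significant byte first: 8D 35 05 D4 B4 15 12 22 → 0x8D3505D4B4151222.
0x8D3505D4B4151222 = 10175045344225989154.

10175045344225989154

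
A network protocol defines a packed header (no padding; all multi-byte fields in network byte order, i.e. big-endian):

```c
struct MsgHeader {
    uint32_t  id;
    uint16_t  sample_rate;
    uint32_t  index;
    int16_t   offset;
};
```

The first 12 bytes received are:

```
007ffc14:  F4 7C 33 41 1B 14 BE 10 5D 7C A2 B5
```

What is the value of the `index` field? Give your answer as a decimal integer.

3188743548

`index` follows `id` (4 B), `sample_rate` (2 B), so it starts at offset 4 + 2 = 6 and occupies 4 bytes.
Bytes at offsets 6..9: BE 10 5D 7C.
Big-endian stores the most-significant byte at the lowest address.
The bytes are already most-significant first: 0xBE105D7C.
0xBE105D7C = 3188743548.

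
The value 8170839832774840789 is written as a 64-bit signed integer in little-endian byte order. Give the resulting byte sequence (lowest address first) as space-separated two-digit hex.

D5 11 28 75 89 A7 64 71

8170839832774840789 in hexadecimal, padded to 64 bits, is 0x7164A789752811D5.
Split into bytes (most-significant first): 71 64 A7 89 75 28 11 D5.
Little-endian: lowest address holds the least-significant byte.
So at ascending addresses the bytes are D5 11 28 75 89 A7 64 71.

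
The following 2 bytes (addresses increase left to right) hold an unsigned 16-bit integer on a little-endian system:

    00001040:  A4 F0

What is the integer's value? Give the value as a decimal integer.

61604

Little-endian stores the least-significant byte at the lowest address.
Reassemble most-significant byte first: F0 A4 → 0xF0A4.
0xF0A4 = 61604.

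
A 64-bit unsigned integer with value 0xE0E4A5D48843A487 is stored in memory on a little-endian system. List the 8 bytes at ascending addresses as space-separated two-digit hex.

87 A4 43 88 D4 A5 E4 E0

Split into bytes (most-significant first): E0 E4 A5 D4 88 43 A4 87.
Little-endian: lowest address holds the least-significant byte.
So at ascending addresses the bytes are 87 A4 43 88 D4 A5 E4 E0.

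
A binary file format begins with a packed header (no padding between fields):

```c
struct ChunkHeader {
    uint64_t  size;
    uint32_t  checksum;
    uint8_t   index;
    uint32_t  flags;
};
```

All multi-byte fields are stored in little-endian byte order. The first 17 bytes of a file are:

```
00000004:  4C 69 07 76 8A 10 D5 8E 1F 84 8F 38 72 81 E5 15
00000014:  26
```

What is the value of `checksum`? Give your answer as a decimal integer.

948929567

`checksum` follows `size` (8 bytes), so it starts at byte offset 8 and occupies 4 bytes.
Bytes at offsets 8..11: 1F 84 8F 38.
Little-endian: lowest address holds the least-significant byte.
Reassemble most-significant byte first: 38 8F 84 1F → 0x388F841F.
0x388F841F = 948929567.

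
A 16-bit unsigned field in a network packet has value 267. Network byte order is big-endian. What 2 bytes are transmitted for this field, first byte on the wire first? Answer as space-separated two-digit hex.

267 in hexadecimal, padded to 16 bits, is 0x010B.
Split into bytes (most-significant first): 01 0B.
Big-endian stores the most-significant byte at the lowest address.
So the memory order matches the most-significant-first order: 01 0B.

01 0B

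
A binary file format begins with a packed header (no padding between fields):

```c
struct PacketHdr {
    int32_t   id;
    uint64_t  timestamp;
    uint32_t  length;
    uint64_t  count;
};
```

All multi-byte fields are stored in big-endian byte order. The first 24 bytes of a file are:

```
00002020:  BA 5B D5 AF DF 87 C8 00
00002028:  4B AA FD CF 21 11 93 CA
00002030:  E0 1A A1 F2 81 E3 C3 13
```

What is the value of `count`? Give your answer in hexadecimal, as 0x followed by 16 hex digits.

0xE01AA1F281E3C313

`count` follows `id` (4 B), `timestamp` (8 B), `length` (4 B), so it starts at offset 4 + 8 + 4 = 16 and occupies 8 bytes.
Bytes at offsets 16..23: E0 1A A1 F2 81 E3 C3 13.
In big-endian order the high byte comes first in memory.
The bytes are already most-significant first: 0xE01AA1F281E3C313.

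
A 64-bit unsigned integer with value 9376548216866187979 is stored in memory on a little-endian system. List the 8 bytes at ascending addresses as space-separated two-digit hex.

CB AA A1 95 EC 30 20 82

9376548216866187979 in hexadecimal, padded to 64 bits, is 0x822030EC95A1AACB.
Split into bytes (most-significant first): 82 20 30 EC 95 A1 AA CB.
In little-endian order the low byte comes first in memory.
So at ascending addresses the bytes are CB AA A1 95 EC 30 20 82.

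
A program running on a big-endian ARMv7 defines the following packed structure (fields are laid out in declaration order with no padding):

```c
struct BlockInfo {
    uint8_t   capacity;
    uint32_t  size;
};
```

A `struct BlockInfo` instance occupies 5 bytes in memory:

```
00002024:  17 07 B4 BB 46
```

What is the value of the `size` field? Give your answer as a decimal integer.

129284934

`size` follows `capacity` (1 byte), so it starts at byte offset 1 and occupies 4 bytes.
Bytes at offsets 1..4: 07 B4 BB 46.
Big-endian stores the most-significant byte at the lowest address.
The bytes are already most-significant first: 0x07B4BB46.
0x07B4BB46 = 129284934.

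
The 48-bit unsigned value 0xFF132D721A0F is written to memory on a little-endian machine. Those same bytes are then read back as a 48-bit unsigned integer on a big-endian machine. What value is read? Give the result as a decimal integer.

Stored little-endian, the bytes at ascending addresses are 0F 1A 72 2D 13 FF.
Read back as big-endian, the last byte is least significant, giving 0x0F1A722D13FF.
0x0F1A722D13FF = 16606259123199.

16606259123199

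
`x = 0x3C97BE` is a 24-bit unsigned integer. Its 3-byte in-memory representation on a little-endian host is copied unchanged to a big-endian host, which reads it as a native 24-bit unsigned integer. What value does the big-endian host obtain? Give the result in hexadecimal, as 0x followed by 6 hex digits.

Stored little-endian, the bytes at ascending addresses are BE 97 3C.
Read back as big-endian, the last byte is least significant, giving 0xBE973C.

0xBE973C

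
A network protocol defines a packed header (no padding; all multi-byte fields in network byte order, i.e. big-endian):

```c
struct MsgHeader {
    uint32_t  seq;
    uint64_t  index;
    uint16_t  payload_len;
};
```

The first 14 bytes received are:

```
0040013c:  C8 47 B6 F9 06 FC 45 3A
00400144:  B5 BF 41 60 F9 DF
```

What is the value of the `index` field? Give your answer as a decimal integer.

`index` follows `seq` (4 bytes), so it starts at byte offset 4 and occupies 8 bytes.
Bytes at offsets 4..11: 06 FC 45 3A B5 BF 41 60.
In big-endian order the high byte comes first in memory.
The bytes are already most-significant first: 0x06FC453AB5BF4160.
0x06FC453AB5BF4160 = 503353376818282848.

503353376818282848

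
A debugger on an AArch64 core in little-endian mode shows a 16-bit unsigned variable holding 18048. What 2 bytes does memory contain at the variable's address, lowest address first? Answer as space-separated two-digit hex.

80 46

18048 in hexadecimal, padded to 16 bits, is 0x4680.
Split into bytes (most-significant first): 46 80.
Little-endian: lowest address holds the least-significant byte.
So at ascending addresses the bytes are 80 46.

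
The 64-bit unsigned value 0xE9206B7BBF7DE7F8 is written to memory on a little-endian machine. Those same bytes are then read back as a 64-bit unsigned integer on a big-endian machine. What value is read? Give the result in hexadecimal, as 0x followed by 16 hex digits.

Stored little-endian, the bytes at ascending addresses are F8 E7 7D BF 7B 6B 20 E9.
Read back as big-endian, the last byte is least significant, giving 0xF8E77DBF7B6B20E9.

0xF8E77DBF7B6B20E9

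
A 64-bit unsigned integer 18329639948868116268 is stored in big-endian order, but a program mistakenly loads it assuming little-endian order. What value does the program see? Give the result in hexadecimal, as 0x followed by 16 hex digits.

18329639948868116268 in 64-bit hexadecimal is 0xFE5FF66B3D17DF2C.
Stored big-endian, the bytes at ascending addresses are FE 5F F6 6B 3D 17 DF 2C.
Read back as little-endian, the first byte is least significant, giving 0x2CDF173D6BF65FFE.

0x2CDF173D6BF65FFE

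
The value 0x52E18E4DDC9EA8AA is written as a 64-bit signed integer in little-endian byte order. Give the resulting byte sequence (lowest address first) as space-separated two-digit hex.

AA A8 9E DC 4D 8E E1 52

Split into bytes (most-significant first): 52 E1 8E 4D DC 9E A8 AA.
Little-endian stores the least-significant byte at the lowest address.
So at ascending addresses the bytes are AA A8 9E DC 4D 8E E1 52.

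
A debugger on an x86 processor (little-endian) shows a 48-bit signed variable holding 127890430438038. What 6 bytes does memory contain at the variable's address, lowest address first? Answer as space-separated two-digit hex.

96 2A AD CF 50 74

127890430438038 in hexadecimal, padded to 48 bits, is 0x7450CFAD2A96.
Split into bytes (most-significant first): 74 50 CF AD 2A 96.
In little-endian order the low byte comes first in memory.
So at ascending addresses the bytes are 96 2A AD CF 50 74.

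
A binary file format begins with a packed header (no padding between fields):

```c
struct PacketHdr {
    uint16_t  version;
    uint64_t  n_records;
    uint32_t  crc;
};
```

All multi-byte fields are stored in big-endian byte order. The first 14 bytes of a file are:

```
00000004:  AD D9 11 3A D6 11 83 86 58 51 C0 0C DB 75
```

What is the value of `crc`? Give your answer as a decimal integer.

3222068085

`crc` follows `version` (2 B), `n_records` (8 B), so it starts at offset 2 + 8 = 10 and occupies 4 bytes.
Bytes at offsets 10..13: C0 0C DB 75.
Big-endian stores the most-significant byte at the lowest address.
The bytes are already most-significant first: 0xC00CDB75.
0xC00CDB75 = 3222068085.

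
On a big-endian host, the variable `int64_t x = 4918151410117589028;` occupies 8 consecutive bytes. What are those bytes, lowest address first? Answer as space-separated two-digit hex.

4918151410117589028 in hexadecimal, padded to 64 bits, is 0x4440C8A667A53824.
Split into bytes (most-significant first): 44 40 C8 A6 67 A5 38 24.
In big-endian order the high byte comes first in memory.
So the memory order matches the most-significant-first order: 44 40 C8 A6 67 A5 38 24.

44 40 C8 A6 67 A5 38 24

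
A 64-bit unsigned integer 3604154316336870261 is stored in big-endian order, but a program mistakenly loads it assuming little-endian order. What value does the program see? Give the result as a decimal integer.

8445361235092243506

3604154316336870261 in 64-bit hexadecimal is 0x320487414CF33375.
Stored big-endian, the bytes at ascending addresses are 32 04 87 41 4C F3 33 75.
Read back as little-endian, the first byte is least significant, giving 0x7533F34C41870432.
0x7533F34C41870432 = 8445361235092243506.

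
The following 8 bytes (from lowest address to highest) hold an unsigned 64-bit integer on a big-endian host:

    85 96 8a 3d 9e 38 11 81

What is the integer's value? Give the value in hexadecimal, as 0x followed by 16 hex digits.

Big-endian stores the most-significant byte at the lowest address.
The bytes are already most-significant first: 0x85968A3D9E381181.

0x85968A3D9E381181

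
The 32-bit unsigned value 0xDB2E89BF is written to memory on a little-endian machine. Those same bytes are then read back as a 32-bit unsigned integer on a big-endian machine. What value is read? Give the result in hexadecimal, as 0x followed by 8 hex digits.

0xBF892EDB

Stored little-endian, the bytes at ascending addresses are BF 89 2E DB.
Read back as big-endian, the last byte is least significant, giving 0xBF892EDB.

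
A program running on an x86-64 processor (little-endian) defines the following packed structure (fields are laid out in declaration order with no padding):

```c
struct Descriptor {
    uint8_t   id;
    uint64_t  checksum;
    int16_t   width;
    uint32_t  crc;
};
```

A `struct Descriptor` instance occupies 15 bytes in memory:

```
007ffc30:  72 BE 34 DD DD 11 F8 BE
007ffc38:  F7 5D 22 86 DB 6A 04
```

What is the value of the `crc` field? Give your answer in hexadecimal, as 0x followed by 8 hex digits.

0x046ADB86

`crc` follows `id` (1 B), `checksum` (8 B), `width` (2 B), so it starts at offset 1 + 8 + 2 = 11 and occupies 4 bytes.
Bytes at offsets 11..14: 86 DB 6A 04.
In little-endian order the low byte comes first in memory.
Reassemble most-significant byte first: 04 6A DB 86 → 0x046ADB86.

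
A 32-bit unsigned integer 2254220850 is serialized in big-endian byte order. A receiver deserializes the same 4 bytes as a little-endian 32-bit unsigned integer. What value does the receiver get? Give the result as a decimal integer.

850287750

2254220850 in 32-bit hexadecimal is 0x865CAE32.
Stored big-endian, the bytes at ascending addresses are 86 5C AE 32.
Read back as little-endian, the first byte is least significant, giving 0x32AE5C86.
0x32AE5C86 = 850287750.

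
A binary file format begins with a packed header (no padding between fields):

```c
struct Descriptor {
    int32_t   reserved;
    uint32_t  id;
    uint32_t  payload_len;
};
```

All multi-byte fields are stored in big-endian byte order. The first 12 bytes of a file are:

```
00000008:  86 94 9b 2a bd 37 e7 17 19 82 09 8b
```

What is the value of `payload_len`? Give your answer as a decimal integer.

427952523

`payload_len` follows `reserved` (4 B), `id` (4 B), so it starts at offset 4 + 4 = 8 and occupies 4 bytes.
Bytes at offsets 8..11: 19 82 09 8B.
In big-endian order the high byte comes first in memory.
The bytes are already most-significant first: 0x1982098B.
0x1982098B = 427952523.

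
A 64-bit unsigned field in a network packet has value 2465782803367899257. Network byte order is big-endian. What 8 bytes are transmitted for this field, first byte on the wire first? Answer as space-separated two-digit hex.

2465782803367899257 in hexadecimal, padded to 64 bits, is 0x223838653802B079.
Split into bytes (most-significant first): 22 38 38 65 38 02 B0 79.
In big-endian order the high byte comes first in memory.
So the memory order matches the most-significant-first order: 22 38 38 65 38 02 B0 79.

22 38 38 65 38 02 B0 79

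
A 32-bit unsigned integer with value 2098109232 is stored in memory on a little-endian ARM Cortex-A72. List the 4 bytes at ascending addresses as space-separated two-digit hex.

30 9B 0E 7D

2098109232 in hexadecimal, padded to 32 bits, is 0x7D0E9B30.
Split into bytes (most-significant first): 7D 0E 9B 30.
Little-endian stores the least-significant byte at the lowest address.
So at ascending addresses the bytes are 30 9B 0E 7D.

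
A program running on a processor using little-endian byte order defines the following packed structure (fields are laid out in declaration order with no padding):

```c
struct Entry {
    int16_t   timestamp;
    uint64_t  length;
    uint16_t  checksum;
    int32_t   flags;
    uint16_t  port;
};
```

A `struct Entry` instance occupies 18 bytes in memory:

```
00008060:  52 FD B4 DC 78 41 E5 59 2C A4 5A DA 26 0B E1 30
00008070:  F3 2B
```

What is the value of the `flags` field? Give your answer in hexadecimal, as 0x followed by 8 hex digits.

`flags` follows `timestamp` (2 B), `length` (8 B), `checksum` (2 B), so it starts at offset 2 + 8 + 2 = 12 and occupies 4 bytes.
Bytes at offsets 12..15: 26 0B E1 30.
Little-endian: lowest address holds the least-significant byte.
Reassemble most-significant byte first: 30 E1 0B 26 → 0x30E10B26.

0x30E10B26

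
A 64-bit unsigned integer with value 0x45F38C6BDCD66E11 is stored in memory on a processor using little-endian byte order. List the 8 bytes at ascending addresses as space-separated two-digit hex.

11 6E D6 DC 6B 8C F3 45

Split into bytes (most-significant first): 45 F3 8C 6B DC D6 6E 11.
In little-endian order the low byte comes first in memory.
So at ascending addresses the bytes are 11 6E D6 DC 6B 8C F3 45.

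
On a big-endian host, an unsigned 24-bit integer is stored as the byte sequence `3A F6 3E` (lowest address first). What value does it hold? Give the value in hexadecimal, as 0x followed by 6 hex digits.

0x3AF63E

Big-endian stores the most-significant byte at the lowest address.
The bytes are already most-significant first: 0x3AF63E.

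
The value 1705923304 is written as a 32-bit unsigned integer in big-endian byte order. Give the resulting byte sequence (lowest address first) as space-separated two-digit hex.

65 AE 52 E8

1705923304 in hexadecimal, padded to 32 bits, is 0x65AE52E8.
Split into bytes (most-significant first): 65 AE 52 E8.
Big-endian stores the most-significant byte at the lowest address.
So the memory order matches the most-significant-first order: 65 AE 52 E8.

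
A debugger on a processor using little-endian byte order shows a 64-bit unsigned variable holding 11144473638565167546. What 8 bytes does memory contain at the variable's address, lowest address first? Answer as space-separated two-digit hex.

11144473638565167546 in hexadecimal, padded to 64 bits, is 0x9AA91FBA7361C1BA.
Split into bytes (most-significant first): 9A A9 1F BA 73 61 C1 BA.
Little-endian stores the least-significant byte at the lowest address.
So at ascending addresses the bytes are BA C1 61 73 BA 1F A9 9A.

BA C1 61 73 BA 1F A9 9A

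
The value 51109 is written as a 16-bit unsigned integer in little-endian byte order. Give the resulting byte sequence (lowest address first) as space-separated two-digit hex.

A5 C7

51109 in hexadecimal, padded to 16 bits, is 0xC7A5.
Split into bytes (most-significant first): C7 A5.
In little-endian order the low byte comes first in memory.
So at ascending addresses the bytes are A5 C7.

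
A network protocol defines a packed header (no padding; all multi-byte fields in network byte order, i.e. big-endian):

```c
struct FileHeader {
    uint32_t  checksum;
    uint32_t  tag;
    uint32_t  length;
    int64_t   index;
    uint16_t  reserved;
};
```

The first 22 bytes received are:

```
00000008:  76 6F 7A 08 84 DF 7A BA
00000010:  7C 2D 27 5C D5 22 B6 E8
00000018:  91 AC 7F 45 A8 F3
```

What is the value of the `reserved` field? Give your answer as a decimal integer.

`reserved` follows `checksum` (4 B), `tag` (4 B), `length` (4 B), `index` (8 B), so it starts at offset 4 + 4 + 4 + 8 = 20 and occupies 2 bytes.
Bytes at offsets 20..21: A8 F3.
Big-endian stores the most-significant byte at the lowest address.
The bytes are already most-significant first: 0xA8F3.
0xA8F3 = 43251.

43251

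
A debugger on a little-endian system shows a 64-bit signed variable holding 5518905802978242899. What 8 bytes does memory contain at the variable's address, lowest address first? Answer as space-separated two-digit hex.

5518905802978242899 in hexadecimal, padded to 64 bits, is 0x4C9717965F5C3153.
Split into bytes (most-significant first): 4C 97 17 96 5F 5C 31 53.
In little-endian order the low byte comes first in memory.
So at ascending addresses the bytes are 53 31 5C 5F 96 17 97 4C.

53 31 5C 5F 96 17 97 4C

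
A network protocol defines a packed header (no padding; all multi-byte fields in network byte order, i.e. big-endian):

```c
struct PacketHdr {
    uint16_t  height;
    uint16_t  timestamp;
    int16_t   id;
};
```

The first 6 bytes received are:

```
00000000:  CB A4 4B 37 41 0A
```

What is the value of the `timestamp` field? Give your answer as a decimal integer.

`timestamp` follows `height` (2 bytes), so it starts at byte offset 2 and occupies 2 bytes.
Bytes at offsets 2..3: 4B 37.
Big-endian: lowest address holds the most-significant byte.
The bytes are already most-significant first: 0x4B37.
0x4B37 = 19255.

19255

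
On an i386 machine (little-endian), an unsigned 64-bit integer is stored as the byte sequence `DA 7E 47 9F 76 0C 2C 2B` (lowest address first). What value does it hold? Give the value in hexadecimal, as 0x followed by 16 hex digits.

In little-endian order the low byte comes first in memory.
Reassemble most-significant byte first: 2B 2C 0C 76 9F 47 7E DA → 0x2B2C0C769F477EDA.

0x2B2C0C769F477EDA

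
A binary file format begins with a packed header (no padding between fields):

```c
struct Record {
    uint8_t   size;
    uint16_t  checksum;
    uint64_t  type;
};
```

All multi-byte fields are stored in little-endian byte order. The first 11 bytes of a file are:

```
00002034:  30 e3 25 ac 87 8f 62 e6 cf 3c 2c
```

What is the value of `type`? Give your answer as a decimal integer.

3187651224674469804

`type` follows `size` (1 B), `checksum` (2 B), so it starts at offset 1 + 2 = 3 and occupies 8 bytes.
Bytes at offsets 3..10: AC 87 8F 62 E6 CF 3C 2C.
In little-endian order the low byte comes first in memory.
Reassemble most-significant byte first: 2C 3C CF E6 62 8F 87 AC → 0x2C3CCFE6628F87AC.
0x2C3CCFE6628F87AC = 3187651224674469804.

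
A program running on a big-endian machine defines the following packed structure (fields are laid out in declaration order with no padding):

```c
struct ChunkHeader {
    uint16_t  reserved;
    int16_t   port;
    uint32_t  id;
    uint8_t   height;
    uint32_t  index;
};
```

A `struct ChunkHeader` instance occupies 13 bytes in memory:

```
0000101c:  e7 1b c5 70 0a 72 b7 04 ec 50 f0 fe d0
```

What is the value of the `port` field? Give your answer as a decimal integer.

`port` follows `reserved` (2 bytes), so it starts at byte offset 2 and occupies 2 bytes.
Bytes at offsets 2..3: C5 70.
Big-endian: lowest address holds the most-significant byte.
The bytes are already most-significant first: 0xC570.
Top bit is set, so as a signed 16-bit value this is 0xC570 − 2^16 = -14992.

-14992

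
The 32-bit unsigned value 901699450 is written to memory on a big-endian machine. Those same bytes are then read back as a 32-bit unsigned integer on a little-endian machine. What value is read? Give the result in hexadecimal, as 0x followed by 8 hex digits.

901699450 in 32-bit hexadecimal is 0x35BED77A.
Stored big-endian, the bytes at ascending addresses are 35 BE D7 7A.
Read back as little-endian, the first byte is least significant, giving 0x7AD7BE35.

0x7AD7BE35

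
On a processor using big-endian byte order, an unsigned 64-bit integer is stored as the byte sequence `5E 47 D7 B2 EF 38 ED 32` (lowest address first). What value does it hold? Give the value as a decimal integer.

6793635726429318450

In big-endian order the high byte comes first in memory.
The bytes are already most-significant first: 0x5E47D7B2EF38ED32.
0x5E47D7B2EF38ED32 = 6793635726429318450.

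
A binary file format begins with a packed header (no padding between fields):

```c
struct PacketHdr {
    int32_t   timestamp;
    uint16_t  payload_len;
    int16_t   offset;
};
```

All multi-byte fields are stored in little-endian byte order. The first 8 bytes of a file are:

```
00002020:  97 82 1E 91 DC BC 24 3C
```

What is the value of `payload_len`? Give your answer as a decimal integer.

48348

`payload_len` follows `timestamp` (4 bytes), so it starts at byte offset 4 and occupies 2 bytes.
Bytes at offsets 4..5: DC BC.
In little-endian order the low byte comes first in memory.
Reassemble most-significant byte first: BC DC → 0xBCDC.
0xBCDC = 48348.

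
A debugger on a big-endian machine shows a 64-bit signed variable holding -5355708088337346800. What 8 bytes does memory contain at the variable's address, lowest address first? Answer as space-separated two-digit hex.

B5 AC B3 DE 91 F7 4F 10

Two's complement of -5355708088337346800 in 64 bits: 5355708088337346800 = 0x4A534C216E08B0F0; invert → 0xB5ACB3DE91F74F0F; add 1 → 0xB5ACB3DE91F74F10.
Split into bytes (most-significant first): B5 AC B3 DE 91 F7 4F 10.
In big-endian order the high byte comes first in memory.
So the memory order matches the most-significant-first order: B5 AC B3 DE 91 F7 4F 10.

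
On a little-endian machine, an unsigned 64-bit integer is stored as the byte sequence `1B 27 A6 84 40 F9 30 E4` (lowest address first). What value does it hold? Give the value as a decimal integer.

16442916295028385563

In little-endian order the low byte comes first in memory.
Reassemble most-significant byte first: E4 30 F9 40 84 A6 27 1B → 0xE430F94084A6271B.
0xE430F94084A6271B = 16442916295028385563.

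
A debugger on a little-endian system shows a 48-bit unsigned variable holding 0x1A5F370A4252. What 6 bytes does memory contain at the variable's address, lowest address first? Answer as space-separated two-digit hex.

Split into bytes (most-significant first): 1A 5F 37 0A 42 52.
Little-endian stores the least-significant byte at the lowest address.
So at ascending addresses the bytes are 52 42 0A 37 5F 1A.

52 42 0A 37 5F 1A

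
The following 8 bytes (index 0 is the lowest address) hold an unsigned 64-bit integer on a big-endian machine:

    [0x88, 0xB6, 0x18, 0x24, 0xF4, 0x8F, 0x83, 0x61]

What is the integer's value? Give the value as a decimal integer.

9851087781920473953

Big-endian stores the most-significant byte at the lowest address.
The bytes are already most-significant first: 0x88B61824F48F8361.
0x88B61824F48F8361 = 9851087781920473953.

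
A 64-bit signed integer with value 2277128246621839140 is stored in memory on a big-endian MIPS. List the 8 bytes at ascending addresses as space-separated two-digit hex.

2277128246621839140 in hexadecimal, padded to 64 bits, is 0x1F99FC1357E71F24.
Split into bytes (most-significant first): 1F 99 FC 13 57 E7 1F 24.
In big-endian order the high byte comes first in memory.
So the memory order matches the most-significant-first order: 1F 99 FC 13 57 E7 1F 24.

1F 99 FC 13 57 E7 1F 24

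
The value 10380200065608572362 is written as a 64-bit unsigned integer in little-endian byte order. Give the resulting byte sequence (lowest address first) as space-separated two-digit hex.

CA DD 15 88 F6 E0 0D 90

10380200065608572362 in hexadecimal, padded to 64 bits, is 0x900DE0F68815DDCA.
Split into bytes (most-significant first): 90 0D E0 F6 88 15 DD CA.
Little-endian stores the least-significant byte at the lowest address.
So at ascending addresses the bytes are CA DD 15 88 F6 E0 0D 90.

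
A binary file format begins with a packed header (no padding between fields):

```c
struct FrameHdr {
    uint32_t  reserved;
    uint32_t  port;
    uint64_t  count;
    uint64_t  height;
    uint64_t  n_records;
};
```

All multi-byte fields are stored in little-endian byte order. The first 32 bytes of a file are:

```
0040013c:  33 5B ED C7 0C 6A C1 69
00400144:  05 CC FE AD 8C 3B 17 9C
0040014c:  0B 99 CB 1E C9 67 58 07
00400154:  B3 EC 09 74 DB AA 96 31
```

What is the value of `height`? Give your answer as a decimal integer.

529287069718780171

`height` follows `reserved` (4 B), `port` (4 B), `count` (8 B), so it starts at offset 4 + 4 + 8 = 16 and occupies 8 bytes.
Bytes at offsets 16..23: 0B 99 CB 1E C9 67 58 07.
In little-endian order the low byte comes first in memory.
Reassemble most-significant byte first: 07 58 67 C9 1E CB 99 0B → 0x075867C91ECB990B.
0x075867C91ECB990B = 529287069718780171.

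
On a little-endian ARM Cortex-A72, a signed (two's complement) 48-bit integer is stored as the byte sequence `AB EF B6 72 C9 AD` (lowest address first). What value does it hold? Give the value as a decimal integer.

-90394252087381

Little-endian stores the least-significant byte at the lowest address.
Reassemble most-significant byte first: AD C9 72 B6 EF AB → 0xADC972B6EFAB.
Top bit is set, so as a signed 48-bit value this is 0xADC972B6EFAB − 2^48 = -90394252087381.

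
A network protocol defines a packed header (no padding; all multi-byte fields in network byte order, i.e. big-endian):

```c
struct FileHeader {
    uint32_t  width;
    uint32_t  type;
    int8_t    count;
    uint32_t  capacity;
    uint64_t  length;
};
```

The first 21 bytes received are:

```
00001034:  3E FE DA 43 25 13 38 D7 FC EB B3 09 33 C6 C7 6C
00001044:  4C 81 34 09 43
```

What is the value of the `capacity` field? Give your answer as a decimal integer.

3954379059

`capacity` follows `width` (4 B), `type` (4 B), `count` (1 B), so it starts at offset 4 + 4 + 1 = 9 and occupies 4 bytes.
Bytes at offsets 9..12: EB B3 09 33.
Big-endian: lowest address holds the most-significant byte.
The bytes are already most-significant first: 0xEBB30933.
0xEBB30933 = 3954379059.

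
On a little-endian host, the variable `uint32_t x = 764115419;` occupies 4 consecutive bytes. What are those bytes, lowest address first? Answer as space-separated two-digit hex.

764115419 in hexadecimal, padded to 32 bits, is 0x2D8B79DB.
Split into bytes (most-significant first): 2D 8B 79 DB.
Little-endian stores the least-significant byte at the lowest address.
So at ascending addresses the bytes are DB 79 8B 2D.

DB 79 8B 2D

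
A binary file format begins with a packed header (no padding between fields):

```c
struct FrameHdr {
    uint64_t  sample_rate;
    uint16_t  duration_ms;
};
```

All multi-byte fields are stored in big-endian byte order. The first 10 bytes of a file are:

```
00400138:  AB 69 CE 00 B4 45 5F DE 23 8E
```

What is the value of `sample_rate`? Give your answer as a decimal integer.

12351629955460063198

`sample_rate` is the first field, at byte offset 0, occupying 8 bytes.
Bytes at offsets 0..7: AB 69 CE 00 B4 45 5F DE.
Big-endian stores the most-significant byte at the lowest address.
The bytes are already most-significant first: 0xAB69CE00B4455FDE.
0xAB69CE00B4455FDE = 12351629955460063198.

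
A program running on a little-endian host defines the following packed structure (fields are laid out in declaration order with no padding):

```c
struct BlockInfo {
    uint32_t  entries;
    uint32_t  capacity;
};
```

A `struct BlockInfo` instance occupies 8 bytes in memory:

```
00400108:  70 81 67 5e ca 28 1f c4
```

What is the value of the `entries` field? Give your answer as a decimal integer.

1583841648

`entries` is the first field, at byte offset 0, occupying 4 bytes.
Bytes at offsets 0..3: 70 81 67 5E.
Little-endian: lowest address holds the least-significant byte.
Reassemble most-significant byte first: 5E 67 81 70 → 0x5E678170.
0x5E678170 = 1583841648.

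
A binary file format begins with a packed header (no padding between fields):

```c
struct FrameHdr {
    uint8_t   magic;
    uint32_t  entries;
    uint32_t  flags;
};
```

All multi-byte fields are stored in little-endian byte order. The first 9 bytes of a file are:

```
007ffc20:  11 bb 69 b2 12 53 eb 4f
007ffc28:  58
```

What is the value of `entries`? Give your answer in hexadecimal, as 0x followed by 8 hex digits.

`entries` follows `magic` (1 byte), so it starts at byte offset 1 and occupies 4 bytes.
Bytes at offsets 1..4: BB 69 B2 12.
Little-endian stores the least-significant byte at the lowest address.
Reassemble most-significant byte first: 12 B2 69 BB → 0x12B269BB.

0x12B269BB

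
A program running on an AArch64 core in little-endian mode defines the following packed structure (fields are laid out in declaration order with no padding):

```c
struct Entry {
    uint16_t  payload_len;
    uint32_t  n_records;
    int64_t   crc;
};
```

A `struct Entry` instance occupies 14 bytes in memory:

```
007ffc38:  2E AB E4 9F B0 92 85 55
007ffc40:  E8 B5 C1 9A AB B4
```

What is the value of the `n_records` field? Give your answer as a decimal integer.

2461048804

`n_records` follows `payload_len` (2 bytes), so it starts at byte offset 2 and occupies 4 bytes.
Bytes at offsets 2..5: E4 9F B0 92.
In little-endian order the low byte comes first in memory.
Reassemble most-significant byte first: 92 B0 9F E4 → 0x92B09FE4.
0x92B09FE4 = 2461048804.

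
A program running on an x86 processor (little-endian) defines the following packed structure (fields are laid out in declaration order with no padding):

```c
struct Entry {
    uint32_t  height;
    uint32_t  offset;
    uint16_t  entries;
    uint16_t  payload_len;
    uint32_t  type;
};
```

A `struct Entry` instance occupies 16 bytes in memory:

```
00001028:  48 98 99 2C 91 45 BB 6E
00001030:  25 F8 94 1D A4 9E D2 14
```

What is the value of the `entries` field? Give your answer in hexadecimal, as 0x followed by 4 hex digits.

0xF825

`entries` follows `height` (4 B), `offset` (4 B), so it starts at offset 4 + 4 = 8 and occupies 2 bytes.
Bytes at offsets 8..9: 25 F8.
In little-endian order the low byte comes first in memory.
Reassemble most-significant byte first: F8 25 → 0xF825.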